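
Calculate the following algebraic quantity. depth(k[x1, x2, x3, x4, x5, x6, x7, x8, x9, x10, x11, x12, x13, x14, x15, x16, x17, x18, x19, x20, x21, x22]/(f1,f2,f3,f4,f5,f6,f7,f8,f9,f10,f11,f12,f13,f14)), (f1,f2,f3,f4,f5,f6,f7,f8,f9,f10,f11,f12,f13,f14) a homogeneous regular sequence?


depth(R)=22
depth(R/I)=22-14=8


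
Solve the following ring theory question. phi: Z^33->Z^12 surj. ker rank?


rank(ker) = 33-12 = 21


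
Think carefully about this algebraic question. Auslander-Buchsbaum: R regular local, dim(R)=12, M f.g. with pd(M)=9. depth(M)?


pd+depth=depth(R)=12
depth=12-9=3


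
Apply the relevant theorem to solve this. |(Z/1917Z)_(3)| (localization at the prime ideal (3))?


3-primary part: 1917=3^3*71
Size=3^3=27


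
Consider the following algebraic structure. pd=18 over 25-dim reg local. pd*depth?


pd+depth=25
depth=25-18=7
pd*depth=18*7=126


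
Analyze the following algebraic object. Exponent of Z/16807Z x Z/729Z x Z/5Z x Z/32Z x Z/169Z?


Exponent = lcm of the cyclic orders; pairwise coprime => product.
7^5*3^6*5^1*2^5*13^2=16807*729*5*32*169=331302273120


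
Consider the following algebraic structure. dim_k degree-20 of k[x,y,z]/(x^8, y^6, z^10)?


Need i<8, j<6, k<10 with i+j+k=20.
For each i, j ranges over max(0,20-i-9)..min(5,20-i):
  i=0: j in [11,5] -> 0
  i=1: j in [10,5] -> 0
  i=2: j in [9,5] -> 0
  i=3: j in [8,5] -> 0
  i=4: j in [7,5] -> 0
  i=5: j in [6,5] -> 0
  i=6: j in [5,5] -> 1
  i=7: j in [4,5] -> 2
H(20) = 0+0+0+0+0+0+1+2 = 3


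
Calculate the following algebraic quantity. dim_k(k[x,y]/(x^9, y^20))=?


Basis: x^i*y^j, i<9, j<20
9*20=180


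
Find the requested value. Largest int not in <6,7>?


gcd(6,7)=1 => F=ab-a-b=6*7-6-7=42-13=29


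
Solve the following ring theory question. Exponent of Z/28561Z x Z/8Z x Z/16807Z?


Exponent = lcm of the cyclic orders; pairwise coprime => product.
13^4*2^3*7^5=28561*8*16807=3840197816


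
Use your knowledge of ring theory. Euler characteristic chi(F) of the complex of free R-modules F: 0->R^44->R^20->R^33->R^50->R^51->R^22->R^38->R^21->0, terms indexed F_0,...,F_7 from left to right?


chi = sum (-1)^i * rank:
(-1)^0*44=44
(-1)^1*20=-20
(-1)^2*33=33
(-1)^3*50=-50
(-1)^4*51=51
(-1)^5*22=-22
(-1)^6*38=38
(-1)^7*21=-21
chi=53


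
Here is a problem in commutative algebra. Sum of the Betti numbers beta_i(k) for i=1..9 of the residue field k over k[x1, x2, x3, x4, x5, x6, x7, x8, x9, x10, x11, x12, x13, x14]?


Koszul resolution: beta_i(k)=C(n,i), n=14
C(14,1)=14, C(14,2)=91, C(14,3)=364, C(14,4)=1001, C(14,5)=2002, C(14,6)=3003, C(14,7)=3432, C(14,8)=3003, C(14,9)=2002
Sum=14912


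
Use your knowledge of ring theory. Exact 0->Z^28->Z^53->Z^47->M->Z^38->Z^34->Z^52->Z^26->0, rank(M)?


Alt sum=0:
(-1)^0*28 + (-1)^1*53 + (-1)^2*47 + (-1)^3*? + (-1)^4*38 + (-1)^5*34 + (-1)^6*52 + (-1)^7*26=0
rank(M)=52


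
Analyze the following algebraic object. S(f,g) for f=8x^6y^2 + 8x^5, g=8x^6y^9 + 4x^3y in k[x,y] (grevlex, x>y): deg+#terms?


LT(f)=8x^6y^2, LT(g)=8x^6y^9
lcm(LM)=x^6y^9
S(f,g) (scaled by 64 to clear denominators) = 8y^7*f - 8*g = 64x^5y^7 - 32x^3y
2 terms, deg 12.
12+2=14


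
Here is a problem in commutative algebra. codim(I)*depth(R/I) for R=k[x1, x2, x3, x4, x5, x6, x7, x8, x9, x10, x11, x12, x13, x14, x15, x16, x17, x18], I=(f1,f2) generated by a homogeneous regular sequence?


codim=2, depth=dim(R/I)=18-2=16
Product=2*16=32


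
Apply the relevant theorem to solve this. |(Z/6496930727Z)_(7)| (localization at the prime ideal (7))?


7-primary part: 6496930727=7^10*23
Size=7^10=282475249


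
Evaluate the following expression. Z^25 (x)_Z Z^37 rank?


rank(M(x)N) = rank(M)*rank(N)
25*37 = 925


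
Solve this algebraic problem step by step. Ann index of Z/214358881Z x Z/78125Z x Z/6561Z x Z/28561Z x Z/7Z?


Exponent = lcm of the cyclic orders; pairwise coprime => product.
11^8*5^7*3^8*13^4*7^1=214358881*78125*6561*28561*7=21967113735864719296875


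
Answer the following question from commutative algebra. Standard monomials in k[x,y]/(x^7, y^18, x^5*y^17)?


k[x,y]/I, I = (x^7, y^18, x^5*y^17)
Rect: 7x18=126. Corner: (7-5)x(18-17)=2.
dim = 126-2 = 124


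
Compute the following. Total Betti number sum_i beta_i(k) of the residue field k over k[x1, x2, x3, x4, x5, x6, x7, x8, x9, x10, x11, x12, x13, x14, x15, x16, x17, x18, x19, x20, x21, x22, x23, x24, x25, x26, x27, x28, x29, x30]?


Koszul resolution: beta_i(k)=C(n,i), n=30
sum_i C(30,i) = 2^30 = 1073741824


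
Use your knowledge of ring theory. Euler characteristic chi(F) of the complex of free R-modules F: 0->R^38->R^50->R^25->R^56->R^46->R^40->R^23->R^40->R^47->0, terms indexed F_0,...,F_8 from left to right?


chi = sum (-1)^i * rank:
(-1)^0*38=38
(-1)^1*50=-50
(-1)^2*25=25
(-1)^3*56=-56
(-1)^4*46=46
(-1)^5*40=-40
(-1)^6*23=23
(-1)^7*40=-40
(-1)^8*47=47
chi=-7


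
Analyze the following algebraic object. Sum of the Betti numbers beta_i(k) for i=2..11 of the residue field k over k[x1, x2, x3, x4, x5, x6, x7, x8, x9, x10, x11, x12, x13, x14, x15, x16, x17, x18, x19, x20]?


Koszul resolution: beta_i(k)=C(n,i), n=20
C(20,2)=190, C(20,3)=1140, C(20,4)=4845, C(20,5)=15504, C(20,6)=38760, C(20,7)=77520, C(20,8)=125970, C(20,9)=167960, C(20,10)=184756, C(20,11)=167960
Sum=784605


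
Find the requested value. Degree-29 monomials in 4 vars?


C(d+n-1,n-1)=C(32,3)=4960


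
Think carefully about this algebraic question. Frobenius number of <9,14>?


gcd(9,14)=1 => F=ab-a-b=9*14-9-14=126-23=103


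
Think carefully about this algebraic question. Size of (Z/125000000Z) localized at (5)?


5-primary part: 125000000=5^9*64
Size=5^9=1953125


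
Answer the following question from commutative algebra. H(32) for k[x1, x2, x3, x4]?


C(d+n-1,n-1)=C(35,3)=6545


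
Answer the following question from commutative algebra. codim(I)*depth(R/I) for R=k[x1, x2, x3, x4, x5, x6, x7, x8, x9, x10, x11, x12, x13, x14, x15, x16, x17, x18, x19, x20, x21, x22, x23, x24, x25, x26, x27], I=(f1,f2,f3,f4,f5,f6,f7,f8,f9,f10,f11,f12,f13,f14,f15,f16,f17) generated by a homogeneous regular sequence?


codim=17, depth=dim(R/I)=27-17=10
Product=17*10=170


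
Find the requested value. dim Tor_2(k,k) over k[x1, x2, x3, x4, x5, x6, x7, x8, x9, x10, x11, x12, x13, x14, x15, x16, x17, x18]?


Koszul: C(n,i)=C(18,2)=153


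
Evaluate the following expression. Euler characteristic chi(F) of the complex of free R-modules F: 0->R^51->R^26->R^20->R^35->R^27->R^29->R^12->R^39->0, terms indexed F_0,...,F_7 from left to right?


chi = sum (-1)^i * rank:
(-1)^0*51=51
(-1)^1*26=-26
(-1)^2*20=20
(-1)^3*35=-35
(-1)^4*27=27
(-1)^5*29=-29
(-1)^6*12=12
(-1)^7*39=-39
chi=-19


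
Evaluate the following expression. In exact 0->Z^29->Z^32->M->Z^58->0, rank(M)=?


Alt sum=0:
(-1)^0*29 + (-1)^1*32 + (-1)^2*? + (-1)^3*58=0
rank(M)=61


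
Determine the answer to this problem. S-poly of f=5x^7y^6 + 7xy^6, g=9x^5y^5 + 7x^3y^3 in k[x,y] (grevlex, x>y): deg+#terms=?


LT(f)=5x^7y^6, LT(g)=9x^5y^5
lcm(LM)=x^7y^6
S(f,g) (scaled by 45 to clear denominators) = 9*f - 5x^2y*g = -35x^5y^4 + 63xy^6
2 terms, deg 9.
9+2=11


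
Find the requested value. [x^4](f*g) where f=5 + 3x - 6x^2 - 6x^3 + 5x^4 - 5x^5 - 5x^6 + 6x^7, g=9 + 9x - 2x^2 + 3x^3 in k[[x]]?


[x^4] = sum a_i*b_j, i+j=4
  3*3=9
  -6*-2=12
  -6*9=-54
  5*9=45
Sum=12


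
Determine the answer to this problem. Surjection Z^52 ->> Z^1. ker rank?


rank(ker) = 52-1 = 51


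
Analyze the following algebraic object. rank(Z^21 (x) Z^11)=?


rank(M(x)N) = rank(M)*rank(N)
21*11 = 231


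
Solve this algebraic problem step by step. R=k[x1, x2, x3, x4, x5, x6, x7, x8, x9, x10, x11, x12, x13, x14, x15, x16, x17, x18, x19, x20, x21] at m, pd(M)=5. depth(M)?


pd+depth=depth(R)=21
depth=21-5=16


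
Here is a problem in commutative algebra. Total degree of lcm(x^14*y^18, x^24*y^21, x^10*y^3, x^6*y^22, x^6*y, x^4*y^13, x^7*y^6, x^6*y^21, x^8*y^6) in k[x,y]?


lcm = componentwise max:
x: max(14,24,10,6,6,4,7,6,8)=24
y: max(18,21,3,22,1,13,6,21,6)=22
Total=24+22=46


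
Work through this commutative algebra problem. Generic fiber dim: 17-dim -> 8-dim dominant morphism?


dim(fiber)=dim(X)-dim(Y)=17-8=9


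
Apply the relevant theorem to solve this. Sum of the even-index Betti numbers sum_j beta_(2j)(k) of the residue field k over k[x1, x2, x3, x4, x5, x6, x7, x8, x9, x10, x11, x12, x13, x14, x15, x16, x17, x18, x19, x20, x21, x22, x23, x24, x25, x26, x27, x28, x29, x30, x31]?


Koszul resolution: beta_i(k)=C(n,i), n=31
sum_even C(31,i) = 2^(n-1) = 2^30 = 1073741824


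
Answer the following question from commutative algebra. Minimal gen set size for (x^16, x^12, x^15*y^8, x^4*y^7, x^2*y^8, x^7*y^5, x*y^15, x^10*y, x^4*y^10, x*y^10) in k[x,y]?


Remove redundant (divisible by others).
x*y^15 redundant.
x^15*y^8 redundant.
x^4*y^10 redundant.
x^16 redundant.
Min: x^12, x^10*y, x^7*y^5, x^4*y^7, x^2*y^8, x*y^10
Count=6


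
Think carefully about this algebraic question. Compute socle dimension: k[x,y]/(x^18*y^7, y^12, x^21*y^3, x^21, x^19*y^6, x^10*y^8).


Socle = ann(m) = span of standard monomials u with x*u, y*u in I (staircase corners).
Redundant generators: x^21*y^3
Minimal generators: x^21, x^19*y^6, x^18*y^7, x^10*y^8, y^12
Corners: x^9y^11, x^17y^7, x^18y^6, x^20y^5
Socle dim=4


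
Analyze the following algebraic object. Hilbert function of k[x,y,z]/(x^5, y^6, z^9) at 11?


Need i<5, j<6, k<9 with i+j+k=11.
For each i, j ranges over max(0,11-i-8)..min(5,11-i):
  i=0: j in [3,5] -> 3
  i=1: j in [2,5] -> 4
  i=2: j in [1,5] -> 5
  i=3: j in [0,5] -> 6
  i=4: j in [0,5] -> 6
H(11) = 3+4+5+6+6 = 24


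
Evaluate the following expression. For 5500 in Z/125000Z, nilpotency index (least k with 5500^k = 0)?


5500^k mod 125000:
k=1: 5500
k=2: 0
First zero at k = 2


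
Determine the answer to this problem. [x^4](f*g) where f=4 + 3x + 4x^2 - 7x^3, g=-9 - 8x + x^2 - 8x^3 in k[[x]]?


[x^4] = sum a_i*b_j, i+j=4
  3*-8=-24
  4*1=4
  -7*-8=56
Sum=36


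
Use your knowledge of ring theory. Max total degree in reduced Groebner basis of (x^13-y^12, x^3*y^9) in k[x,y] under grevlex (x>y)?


LT(f1)=x^13, LT(f2)=x^3y^9, lcm=x^13y^9
S(f1,f2) = y^9*f1 - x^10*f2 = -y^21
Reduced GB = {f1, f2, y^21}; degrees 13, 12, 21
Max = 21


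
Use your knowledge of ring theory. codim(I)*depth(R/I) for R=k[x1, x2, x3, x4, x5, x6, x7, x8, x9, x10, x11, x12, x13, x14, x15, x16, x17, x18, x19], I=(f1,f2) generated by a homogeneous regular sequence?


codim=2, depth=dim(R/I)=19-2=17
Product=2*17=34


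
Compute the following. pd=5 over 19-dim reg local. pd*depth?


pd+depth=19
depth=19-5=14
pd*depth=5*14=70


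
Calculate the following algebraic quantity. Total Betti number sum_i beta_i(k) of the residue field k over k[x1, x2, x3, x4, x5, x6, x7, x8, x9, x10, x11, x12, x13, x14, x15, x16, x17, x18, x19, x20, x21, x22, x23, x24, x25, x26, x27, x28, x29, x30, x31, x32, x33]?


Koszul resolution: beta_i(k)=C(n,i), n=33
sum_i C(33,i) = 2^33 = 8589934592


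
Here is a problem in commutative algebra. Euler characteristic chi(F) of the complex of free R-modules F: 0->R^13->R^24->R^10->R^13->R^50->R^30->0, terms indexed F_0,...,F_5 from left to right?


chi = sum (-1)^i * rank:
(-1)^0*13=13
(-1)^1*24=-24
(-1)^2*10=10
(-1)^3*13=-13
(-1)^4*50=50
(-1)^5*30=-30
chi=6


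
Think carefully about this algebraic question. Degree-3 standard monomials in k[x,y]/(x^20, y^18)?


k[x,y], I = (x^20, y^18), d = 3
Need i < 20 and d-i < 18.
Range: 0 <= i <= 3.
H(3) = 4


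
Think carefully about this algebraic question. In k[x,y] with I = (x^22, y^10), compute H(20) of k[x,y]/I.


k[x,y], I = (x^22, y^10), d = 20
Need i < 22 and d-i < 10.
Range: 11 <= i <= 20.
H(20) = 10


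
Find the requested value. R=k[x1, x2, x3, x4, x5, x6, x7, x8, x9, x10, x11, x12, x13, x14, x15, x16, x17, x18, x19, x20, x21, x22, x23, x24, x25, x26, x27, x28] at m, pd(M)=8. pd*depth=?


pd+depth=28
depth=28-8=20
pd*depth=8*20=160


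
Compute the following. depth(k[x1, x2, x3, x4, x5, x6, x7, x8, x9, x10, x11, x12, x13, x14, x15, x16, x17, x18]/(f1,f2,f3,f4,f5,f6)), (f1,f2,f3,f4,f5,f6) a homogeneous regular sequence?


depth(R)=18
depth(R/I)=18-6=12


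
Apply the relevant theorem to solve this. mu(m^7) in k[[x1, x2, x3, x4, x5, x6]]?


C(n+d-1,d)=C(12,7)=792


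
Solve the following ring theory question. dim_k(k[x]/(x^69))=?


Basis: 1,x,...,x^68
dim=69


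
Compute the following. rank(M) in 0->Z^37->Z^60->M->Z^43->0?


Alt sum=0:
(-1)^0*37 + (-1)^1*60 + (-1)^2*? + (-1)^3*43=0
rank(M)=66


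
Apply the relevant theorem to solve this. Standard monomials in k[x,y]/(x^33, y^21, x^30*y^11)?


k[x,y]/I, I = (x^33, y^21, x^30*y^11)
Rect: 33x21=693. Corner: (33-30)x(21-11)=30.
dim = 693-30 = 663


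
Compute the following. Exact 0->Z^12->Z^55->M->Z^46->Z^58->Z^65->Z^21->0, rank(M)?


Alt sum=0:
(-1)^0*12 + (-1)^1*55 + (-1)^2*? + (-1)^3*46 + (-1)^4*58 + (-1)^5*65 + (-1)^6*21=0
rank(M)=75


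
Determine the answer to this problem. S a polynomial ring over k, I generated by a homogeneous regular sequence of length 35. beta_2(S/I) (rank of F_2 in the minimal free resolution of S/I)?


Regular sequence => Koszul complex is the minimal free resolution.
Syz_1 minimally generated by Koszul relations f_i*e_j - f_j*e_i (i<j): mu(Syz_1) = beta_2 = C(m,2) = m(m-1)/2
m=35
35*34/2 = 595


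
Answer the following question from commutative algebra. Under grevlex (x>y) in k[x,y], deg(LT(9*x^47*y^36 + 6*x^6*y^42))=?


LT: 9*x^47*y^36
deg_x=47, deg_y=36
Total=47+36=83


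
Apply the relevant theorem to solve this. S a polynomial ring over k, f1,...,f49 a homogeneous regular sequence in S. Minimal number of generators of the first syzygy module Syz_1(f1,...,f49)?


Regular sequence => Koszul complex is the minimal free resolution.
Syz_1 minimally generated by Koszul relations f_i*e_j - f_j*e_i (i<j): mu(Syz_1) = beta_2 = C(m,2) = m(m-1)/2
m=49
49*48/2 = 1176


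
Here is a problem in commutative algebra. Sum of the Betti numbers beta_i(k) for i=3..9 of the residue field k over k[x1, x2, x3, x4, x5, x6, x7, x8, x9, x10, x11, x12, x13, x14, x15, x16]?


Koszul resolution: beta_i(k)=C(n,i), n=16
C(16,3)=560, C(16,4)=1820, C(16,5)=4368, C(16,6)=8008, C(16,7)=11440, C(16,8)=12870, C(16,9)=11440
Sum=50506


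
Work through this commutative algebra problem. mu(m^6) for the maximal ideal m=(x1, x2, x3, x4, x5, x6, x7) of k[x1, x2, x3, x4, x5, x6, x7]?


Graded Nakayama: mu(m^d) = dim_k (m^d/m^(d+1)) = #degree-6 monomials in 7 vars
C(n+d-1,d)=C(12,6)=924


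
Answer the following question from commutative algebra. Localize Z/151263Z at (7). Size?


7-primary part: 151263=7^5*9
Size=7^5=16807


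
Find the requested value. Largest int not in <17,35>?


gcd(17,35)=1 => F=ab-a-b=17*35-17-35=595-52=543


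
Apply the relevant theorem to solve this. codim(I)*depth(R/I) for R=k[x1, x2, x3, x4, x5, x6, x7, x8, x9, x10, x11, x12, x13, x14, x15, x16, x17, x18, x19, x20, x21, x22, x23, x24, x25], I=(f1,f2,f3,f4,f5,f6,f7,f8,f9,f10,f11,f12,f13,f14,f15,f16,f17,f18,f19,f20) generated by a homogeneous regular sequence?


codim=20, depth=dim(R/I)=25-20=5
Product=20*5=100


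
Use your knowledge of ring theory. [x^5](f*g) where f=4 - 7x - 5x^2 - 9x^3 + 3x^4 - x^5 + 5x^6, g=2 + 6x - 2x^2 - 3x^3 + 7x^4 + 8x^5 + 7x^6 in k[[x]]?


[x^5] = sum a_i*b_j, i+j=5
  4*8=32
  -7*7=-49
  -5*-3=15
  -9*-2=18
  3*6=18
  -1*2=-2
Sum=32


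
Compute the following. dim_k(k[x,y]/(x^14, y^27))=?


Basis: x^i*y^j, i<14, j<27
14*27=378


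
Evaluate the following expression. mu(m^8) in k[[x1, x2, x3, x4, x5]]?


C(n+d-1,d)=C(12,8)=495


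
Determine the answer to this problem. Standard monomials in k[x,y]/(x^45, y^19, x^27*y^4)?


k[x,y]/I, I = (x^45, y^19, x^27*y^4)
Rect: 45x19=855. Corner: (45-27)x(19-4)=270.
dim = 855-270 = 585


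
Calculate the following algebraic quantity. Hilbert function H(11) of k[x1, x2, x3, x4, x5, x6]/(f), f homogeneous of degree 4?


C(16,5)-C(12,5)=4368-792=3576


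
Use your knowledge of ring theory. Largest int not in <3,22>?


gcd(3,22)=1 => F=ab-a-b=3*22-3-22=66-25=41


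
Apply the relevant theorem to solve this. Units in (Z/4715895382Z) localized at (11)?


Local ring = Z/2357947691Z.
phi(2357947691) = 11^8*(11-1) = 2143588810


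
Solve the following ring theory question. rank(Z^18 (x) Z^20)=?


rank(M(x)N) = rank(M)*rank(N)
18*20 = 360


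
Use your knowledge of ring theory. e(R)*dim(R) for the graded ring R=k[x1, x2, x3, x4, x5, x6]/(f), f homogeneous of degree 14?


e(R)=deg(f)=14, dim(R)=6-1=5
e*dim=14*5=70


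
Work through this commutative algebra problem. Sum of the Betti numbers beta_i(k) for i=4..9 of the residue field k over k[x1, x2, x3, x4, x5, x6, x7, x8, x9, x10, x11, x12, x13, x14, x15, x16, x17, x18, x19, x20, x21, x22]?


Koszul resolution: beta_i(k)=C(n,i), n=22
C(22,4)=7315, C(22,5)=26334, C(22,6)=74613, C(22,7)=170544, C(22,8)=319770, C(22,9)=497420
Sum=1095996


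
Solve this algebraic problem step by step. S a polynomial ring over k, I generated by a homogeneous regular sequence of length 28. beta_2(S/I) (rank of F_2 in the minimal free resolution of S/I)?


Regular sequence => Koszul complex is the minimal free resolution.
Syz_1 minimally generated by Koszul relations f_i*e_j - f_j*e_i (i<j): mu(Syz_1) = beta_2 = C(m,2) = m(m-1)/2
m=28
28*27/2 = 378


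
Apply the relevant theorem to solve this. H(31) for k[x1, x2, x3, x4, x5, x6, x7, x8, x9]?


C(d+n-1,n-1)=C(39,8)=61523748


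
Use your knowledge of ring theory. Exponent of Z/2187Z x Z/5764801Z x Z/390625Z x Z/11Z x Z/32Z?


Exponent = lcm of the cyclic orders; pairwise coprime => product.
3^7*7^8*5^8*11^1*2^5=2187*5764801*390625*11*32=1733547720712500000


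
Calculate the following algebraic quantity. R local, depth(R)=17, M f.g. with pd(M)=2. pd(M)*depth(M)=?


pd+depth=17
depth=17-2=15
pd*depth=2*15=30


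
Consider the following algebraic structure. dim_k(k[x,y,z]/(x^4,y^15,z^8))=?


Basis: x^iy^jz^k, i<4,j<15,k<8
4*15*8=480


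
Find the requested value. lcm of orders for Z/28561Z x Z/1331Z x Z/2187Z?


Exponent = lcm of the cyclic orders; pairwise coprime => product.
13^4*11^3*3^7=28561*1331*2187=83138129217


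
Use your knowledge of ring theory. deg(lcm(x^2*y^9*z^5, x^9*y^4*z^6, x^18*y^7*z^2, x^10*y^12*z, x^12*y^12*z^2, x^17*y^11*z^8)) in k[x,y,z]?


lcm = componentwise max:
x: max(2,9,18,10,12,17)=18
y: max(9,4,7,12,12,11)=12
z: max(5,6,2,1,2,8)=8
Total=18+12+8=38


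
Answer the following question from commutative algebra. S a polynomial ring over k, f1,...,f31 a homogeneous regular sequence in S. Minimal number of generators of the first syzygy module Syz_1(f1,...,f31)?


Regular sequence => Koszul complex is the minimal free resolution.
Syz_1 minimally generated by Koszul relations f_i*e_j - f_j*e_i (i<j): mu(Syz_1) = beta_2 = C(m,2) = m(m-1)/2
m=31
31*30/2 = 465


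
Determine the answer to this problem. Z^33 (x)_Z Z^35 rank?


rank(M(x)N) = rank(M)*rank(N)
33*35 = 1155


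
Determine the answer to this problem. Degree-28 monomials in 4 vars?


C(d+n-1,n-1)=C(31,3)=4495


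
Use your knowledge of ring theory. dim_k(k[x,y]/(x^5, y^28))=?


Basis: x^i*y^j, i<5, j<28
5*28=140


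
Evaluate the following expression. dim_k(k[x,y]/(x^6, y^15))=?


Basis: x^i*y^j, i<6, j<15
6*15=90


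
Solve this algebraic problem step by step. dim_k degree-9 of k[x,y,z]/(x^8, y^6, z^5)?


Need i<8, j<6, k<5 with i+j+k=9.
For each i, j ranges over max(0,9-i-4)..min(5,9-i):
  i=0: j in [5,5] -> 1
  i=1: j in [4,5] -> 2
  i=2: j in [3,5] -> 3
  i=3: j in [2,5] -> 4
  i=4: j in [1,5] -> 5
  i=5: j in [0,4] -> 5
  i=6: j in [0,3] -> 4
  i=7: j in [0,2] -> 3
H(9) = 1+2+3+4+5+5+4+3 = 27


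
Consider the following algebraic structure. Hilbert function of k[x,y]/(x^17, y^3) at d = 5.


k[x,y], I = (x^17, y^3), d = 5
Need i < 17 and d-i < 3.
Range: 3 <= i <= 5.
H(5) = 3


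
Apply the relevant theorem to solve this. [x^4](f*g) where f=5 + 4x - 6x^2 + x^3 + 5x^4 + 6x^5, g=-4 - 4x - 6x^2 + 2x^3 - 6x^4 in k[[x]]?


[x^4] = sum a_i*b_j, i+j=4
  5*-6=-30
  4*2=8
  -6*-6=36
  1*-4=-4
  5*-4=-20
Sum=-10


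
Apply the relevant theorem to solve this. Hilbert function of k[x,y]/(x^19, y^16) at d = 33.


k[x,y], I = (x^19, y^16), d = 33
Need i < 19 and d-i < 16.
Range: 18 <= i <= 18.
H(33) = 1


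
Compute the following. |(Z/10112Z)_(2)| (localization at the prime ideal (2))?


2-primary part: 10112=2^7*79
Size=2^7=128


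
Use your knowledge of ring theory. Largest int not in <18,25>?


gcd(18,25)=1 => F=ab-a-b=18*25-18-25=450-43=407


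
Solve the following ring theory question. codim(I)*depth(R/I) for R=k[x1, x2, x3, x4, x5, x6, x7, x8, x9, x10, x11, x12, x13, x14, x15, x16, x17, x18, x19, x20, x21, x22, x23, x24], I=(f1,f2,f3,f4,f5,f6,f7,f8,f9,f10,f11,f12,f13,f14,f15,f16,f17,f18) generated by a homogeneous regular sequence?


codim=18, depth=dim(R/I)=24-18=6
Product=18*6=108


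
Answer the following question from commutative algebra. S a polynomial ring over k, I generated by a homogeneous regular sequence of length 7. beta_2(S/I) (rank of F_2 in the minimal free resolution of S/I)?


Regular sequence => Koszul complex is the minimal free resolution.
Syz_1 minimally generated by Koszul relations f_i*e_j - f_j*e_i (i<j): mu(Syz_1) = beta_2 = C(m,2) = m(m-1)/2
m=7
7*6/2 = 21


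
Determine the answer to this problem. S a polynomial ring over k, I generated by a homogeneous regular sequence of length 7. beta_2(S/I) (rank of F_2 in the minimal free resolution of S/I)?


Regular sequence => Koszul complex is the minimal free resolution.
Syz_1 minimally generated by Koszul relations f_i*e_j - f_j*e_i (i<j): mu(Syz_1) = beta_2 = C(m,2) = m(m-1)/2
m=7
7*6/2 = 21


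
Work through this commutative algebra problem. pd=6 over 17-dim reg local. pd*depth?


pd+depth=17
depth=17-6=11
pd*depth=6*11=66


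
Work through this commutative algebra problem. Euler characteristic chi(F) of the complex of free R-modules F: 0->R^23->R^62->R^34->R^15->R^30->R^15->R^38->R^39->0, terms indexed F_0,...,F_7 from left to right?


chi = sum (-1)^i * rank:
(-1)^0*23=23
(-1)^1*62=-62
(-1)^2*34=34
(-1)^3*15=-15
(-1)^4*30=30
(-1)^5*15=-15
(-1)^6*38=38
(-1)^7*39=-39
chi=-6


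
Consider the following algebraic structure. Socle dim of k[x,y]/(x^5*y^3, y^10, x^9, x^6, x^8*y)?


Socle = ann(m) = span of standard monomials u with x*u, y*u in I (staircase corners).
Redundant generators: x^9, x^8*y
Minimal generators: x^6, x^5*y^3, y^10
Corners: x^4y^9, x^5y^2
Socle dim=2


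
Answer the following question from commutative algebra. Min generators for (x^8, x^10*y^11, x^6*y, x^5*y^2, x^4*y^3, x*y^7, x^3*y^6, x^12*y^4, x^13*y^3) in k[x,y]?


Remove redundant (divisible by others).
x^12*y^4 redundant.
x^13*y^3 redundant.
x^10*y^11 redundant.
Min: x^8, x^6*y, x^5*y^2, x^4*y^3, x^3*y^6, x*y^7
Count=6


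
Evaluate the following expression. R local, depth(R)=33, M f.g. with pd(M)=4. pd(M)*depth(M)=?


pd+depth=33
depth=33-4=29
pd*depth=4*29=116


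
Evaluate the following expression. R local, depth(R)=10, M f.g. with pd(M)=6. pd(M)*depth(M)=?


pd+depth=10
depth=10-6=4
pd*depth=6*4=24


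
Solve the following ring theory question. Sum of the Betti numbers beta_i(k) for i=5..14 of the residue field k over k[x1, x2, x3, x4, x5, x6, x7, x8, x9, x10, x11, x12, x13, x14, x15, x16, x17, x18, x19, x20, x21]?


Koszul resolution: beta_i(k)=C(n,i), n=21
C(21,5)=20349, C(21,6)=54264, C(21,7)=116280, C(21,8)=203490, C(21,9)=293930, C(21,10)=352716, C(21,11)=352716, C(21,12)=293930, C(21,13)=203490, C(21,14)=116280
Sum=2007445


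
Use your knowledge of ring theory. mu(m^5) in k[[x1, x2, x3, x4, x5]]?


C(n+d-1,d)=C(9,5)=126


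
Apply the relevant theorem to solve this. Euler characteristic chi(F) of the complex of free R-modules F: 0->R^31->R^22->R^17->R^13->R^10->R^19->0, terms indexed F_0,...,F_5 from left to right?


chi = sum (-1)^i * rank:
(-1)^0*31=31
(-1)^1*22=-22
(-1)^2*17=17
(-1)^3*13=-13
(-1)^4*10=10
(-1)^5*19=-19
chi=4


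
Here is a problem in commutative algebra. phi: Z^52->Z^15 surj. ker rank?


rank(ker) = 52-15 = 37


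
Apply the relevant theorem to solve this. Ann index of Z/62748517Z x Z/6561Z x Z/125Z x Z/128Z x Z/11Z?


Exponent = lcm of the cyclic orders; pairwise coprime => product.
13^7*3^8*5^3*2^7*11^1=62748517*6561*125*128*11=72457971526512000


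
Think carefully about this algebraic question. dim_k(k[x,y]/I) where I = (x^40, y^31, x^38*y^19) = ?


k[x,y]/I, I = (x^40, y^31, x^38*y^19)
Rect: 40x31=1240. Corner: (40-38)x(31-19)=24.
dim = 1240-24 = 1216


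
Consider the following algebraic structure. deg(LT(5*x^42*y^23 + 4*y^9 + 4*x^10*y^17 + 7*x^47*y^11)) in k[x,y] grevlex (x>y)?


LT: 5*x^42*y^23
deg_x=42, deg_y=23
Total=42+23=65


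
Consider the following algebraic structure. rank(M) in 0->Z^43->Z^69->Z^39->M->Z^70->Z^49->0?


Alt sum=0:
(-1)^0*43 + (-1)^1*69 + (-1)^2*39 + (-1)^3*? + (-1)^4*70 + (-1)^5*49=0
rank(M)=34


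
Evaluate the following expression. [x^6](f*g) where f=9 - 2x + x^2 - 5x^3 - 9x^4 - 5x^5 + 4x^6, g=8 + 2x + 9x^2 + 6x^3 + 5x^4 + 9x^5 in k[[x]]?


[x^6] = sum a_i*b_j, i+j=6
  -2*9=-18
  1*5=5
  -5*6=-30
  -9*9=-81
  -5*2=-10
  4*8=32
Sum=-102


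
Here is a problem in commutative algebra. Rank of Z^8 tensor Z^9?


rank(M(x)N) = rank(M)*rank(N)
8*9 = 72


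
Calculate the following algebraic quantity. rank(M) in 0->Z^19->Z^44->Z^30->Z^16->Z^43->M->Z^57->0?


Alt sum=0:
(-1)^0*19 + (-1)^1*44 + (-1)^2*30 + (-1)^3*16 + (-1)^4*43 + (-1)^5*? + (-1)^6*57=0
rank(M)=89


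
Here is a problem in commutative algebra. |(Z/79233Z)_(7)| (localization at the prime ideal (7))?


7-primary part: 79233=7^4*33
Size=7^4=2401


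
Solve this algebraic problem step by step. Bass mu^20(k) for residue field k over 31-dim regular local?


C(n,i)=C(31,20)=84672315


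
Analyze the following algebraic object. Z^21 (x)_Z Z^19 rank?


rank(M(x)N) = rank(M)*rank(N)
21*19 = 399


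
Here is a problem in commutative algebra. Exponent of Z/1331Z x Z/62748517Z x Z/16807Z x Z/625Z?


Exponent = lcm of the cyclic orders; pairwise coprime => product.
11^3*13^7*7^5*5^4=1331*62748517*16807*625=877307291791555625


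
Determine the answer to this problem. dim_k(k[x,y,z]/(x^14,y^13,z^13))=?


Basis: x^iy^jz^k, i<14,j<13,k<13
14*13*13=2366


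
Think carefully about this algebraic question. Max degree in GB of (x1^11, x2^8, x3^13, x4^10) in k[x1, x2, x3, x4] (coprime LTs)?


Pure powers, coprime LTs => already GB.
Degrees: 11, 8, 13, 10
Max=13


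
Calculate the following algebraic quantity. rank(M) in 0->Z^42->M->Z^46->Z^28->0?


Alt sum=0:
(-1)^0*42 + (-1)^1*? + (-1)^2*46 + (-1)^3*28=0
rank(M)=60


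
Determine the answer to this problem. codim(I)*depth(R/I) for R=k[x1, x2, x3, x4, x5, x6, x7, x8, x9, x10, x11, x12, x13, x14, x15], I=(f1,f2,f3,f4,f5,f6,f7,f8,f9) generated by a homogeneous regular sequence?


codim=9, depth=dim(R/I)=15-9=6
Product=9*6=54


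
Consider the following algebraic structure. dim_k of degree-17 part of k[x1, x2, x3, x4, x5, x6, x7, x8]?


C(d+n-1,n-1)=C(24,7)=346104


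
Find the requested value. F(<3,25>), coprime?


gcd(3,25)=1 => F=ab-a-b=3*25-3-25=75-28=47


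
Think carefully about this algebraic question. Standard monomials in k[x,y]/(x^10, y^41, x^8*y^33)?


k[x,y]/I, I = (x^10, y^41, x^8*y^33)
Rect: 10x41=410. Corner: (10-8)x(41-33)=16.
dim = 410-16 = 394


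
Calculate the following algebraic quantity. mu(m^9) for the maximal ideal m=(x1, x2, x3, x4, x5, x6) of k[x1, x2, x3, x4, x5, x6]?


Graded Nakayama: mu(m^d) = dim_k (m^d/m^(d+1)) = #degree-9 monomials in 6 vars
C(n+d-1,d)=C(14,9)=2002


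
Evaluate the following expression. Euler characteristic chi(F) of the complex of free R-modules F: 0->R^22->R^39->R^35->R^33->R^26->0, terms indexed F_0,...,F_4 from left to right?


chi = sum (-1)^i * rank:
(-1)^0*22=22
(-1)^1*39=-39
(-1)^2*35=35
(-1)^3*33=-33
(-1)^4*26=26
chi=11


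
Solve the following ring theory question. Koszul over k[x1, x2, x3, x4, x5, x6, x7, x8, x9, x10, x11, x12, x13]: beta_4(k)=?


C(n,i)=C(13,4)=715


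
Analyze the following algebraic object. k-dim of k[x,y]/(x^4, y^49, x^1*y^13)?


k[x,y]/I, I = (x^4, y^49, x^1*y^13)
Rect: 4x49=196. Corner: (4-1)x(49-13)=108.
dim = 196-108 = 88


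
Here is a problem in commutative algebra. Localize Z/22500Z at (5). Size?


5-primary part: 22500=5^4*36
Size=5^4=625


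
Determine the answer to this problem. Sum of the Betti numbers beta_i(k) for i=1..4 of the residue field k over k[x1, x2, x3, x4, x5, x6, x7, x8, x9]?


Koszul resolution: beta_i(k)=C(n,i), n=9
C(9,1)=9, C(9,2)=36, C(9,3)=84, C(9,4)=126
Sum=255


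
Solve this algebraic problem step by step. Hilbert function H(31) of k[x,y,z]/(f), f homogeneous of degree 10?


C(33,2)-C(23,2)=528-253=275


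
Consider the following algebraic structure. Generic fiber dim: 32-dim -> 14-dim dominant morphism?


dim(fiber)=dim(X)-dim(Y)=32-14=18


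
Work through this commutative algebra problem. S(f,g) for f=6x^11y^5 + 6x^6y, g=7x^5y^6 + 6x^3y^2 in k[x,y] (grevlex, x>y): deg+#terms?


LT(f)=6x^11y^5, LT(g)=7x^5y^6
lcm(LM)=x^11y^6
S(f,g) (scaled by 42 to clear denominators) = 7y*f - 6x^6*g = -36x^9y^2 + 42x^6y^2
2 terms, deg 11.
11+2=13


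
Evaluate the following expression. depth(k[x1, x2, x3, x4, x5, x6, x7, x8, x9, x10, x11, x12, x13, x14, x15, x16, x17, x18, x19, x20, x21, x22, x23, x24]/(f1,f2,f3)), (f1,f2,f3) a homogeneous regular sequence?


depth(R)=24
depth(R/I)=24-3=21


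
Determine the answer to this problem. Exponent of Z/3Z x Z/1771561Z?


Exponent = lcm of the cyclic orders; pairwise coprime => product.
3^1*11^6=3*1771561=5314683


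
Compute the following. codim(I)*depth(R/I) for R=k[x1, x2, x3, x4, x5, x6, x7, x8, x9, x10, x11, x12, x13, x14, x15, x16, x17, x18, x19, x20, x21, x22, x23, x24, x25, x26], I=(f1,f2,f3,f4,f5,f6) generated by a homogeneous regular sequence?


codim=6, depth=dim(R/I)=26-6=20
Product=6*20=120


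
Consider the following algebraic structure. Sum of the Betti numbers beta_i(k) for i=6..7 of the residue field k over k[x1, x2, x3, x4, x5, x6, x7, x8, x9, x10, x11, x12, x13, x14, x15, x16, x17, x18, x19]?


Koszul resolution: beta_i(k)=C(n,i), n=19
C(19,6)=27132, C(19,7)=50388
Sum=77520


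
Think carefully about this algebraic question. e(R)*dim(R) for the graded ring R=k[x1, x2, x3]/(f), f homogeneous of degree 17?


e(R)=deg(f)=17, dim(R)=3-1=2
e*dim=17*2=34


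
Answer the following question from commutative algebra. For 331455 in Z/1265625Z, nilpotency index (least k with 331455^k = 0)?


331455^k mod 1265625:
k=1: 331455
k=2: 1104525
k=3: 583875
k=4: 303750
k=5: 253125
k=6: 0
First zero at k = 6


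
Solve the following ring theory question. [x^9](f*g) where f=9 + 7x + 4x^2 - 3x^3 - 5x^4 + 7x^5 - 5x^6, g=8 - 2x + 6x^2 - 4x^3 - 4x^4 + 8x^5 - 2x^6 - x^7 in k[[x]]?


[x^9] = sum a_i*b_j, i+j=9
  4*-1=-4
  -3*-2=6
  -5*8=-40
  7*-4=-28
  -5*-4=20
Sum=-46


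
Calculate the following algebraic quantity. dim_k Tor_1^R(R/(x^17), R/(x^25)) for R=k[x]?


Tor_1(R/I,R/J)=(I cap J)/IJ=(x^25)/(x^42)
dim=42-25=min(17,25)=17


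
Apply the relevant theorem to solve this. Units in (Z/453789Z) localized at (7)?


Local ring = Z/16807Z.
phi(16807) = 7^4*(7-1) = 14406


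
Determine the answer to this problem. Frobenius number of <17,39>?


gcd(17,39)=1 => F=ab-a-b=17*39-17-39=663-56=607


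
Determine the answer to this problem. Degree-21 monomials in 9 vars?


C(d+n-1,n-1)=C(29,8)=4292145


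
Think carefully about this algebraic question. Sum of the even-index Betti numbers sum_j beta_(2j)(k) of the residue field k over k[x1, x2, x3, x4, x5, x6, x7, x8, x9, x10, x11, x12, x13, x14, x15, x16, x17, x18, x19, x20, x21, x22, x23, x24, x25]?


Koszul resolution: beta_i(k)=C(n,i), n=25
sum_even C(25,i) = 2^(n-1) = 2^24 = 16777216


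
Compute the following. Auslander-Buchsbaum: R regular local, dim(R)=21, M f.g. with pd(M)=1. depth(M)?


pd+depth=depth(R)=21
depth=21-1=20


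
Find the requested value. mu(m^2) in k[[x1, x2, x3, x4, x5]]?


C(n+d-1,d)=C(6,2)=15


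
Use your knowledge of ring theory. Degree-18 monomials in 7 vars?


C(d+n-1,n-1)=C(24,6)=134596


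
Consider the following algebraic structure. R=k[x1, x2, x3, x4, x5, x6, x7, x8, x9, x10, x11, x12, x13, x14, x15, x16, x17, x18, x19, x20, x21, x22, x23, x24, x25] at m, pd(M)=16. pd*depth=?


pd+depth=25
depth=25-16=9
pd*depth=16*9=144


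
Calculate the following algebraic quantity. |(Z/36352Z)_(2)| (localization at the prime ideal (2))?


2-primary part: 36352=2^9*71
Size=2^9=512


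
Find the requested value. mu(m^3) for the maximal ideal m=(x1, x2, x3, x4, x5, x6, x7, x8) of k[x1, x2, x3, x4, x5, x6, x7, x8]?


Graded Nakayama: mu(m^d) = dim_k (m^d/m^(d+1)) = #degree-3 monomials in 8 vars
C(n+d-1,d)=C(10,3)=120


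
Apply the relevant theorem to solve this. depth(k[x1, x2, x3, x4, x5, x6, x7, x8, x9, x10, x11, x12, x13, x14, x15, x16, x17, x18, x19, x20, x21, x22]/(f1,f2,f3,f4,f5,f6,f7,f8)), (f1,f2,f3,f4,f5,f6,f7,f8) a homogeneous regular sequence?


depth(R)=22
depth(R/I)=22-8=14


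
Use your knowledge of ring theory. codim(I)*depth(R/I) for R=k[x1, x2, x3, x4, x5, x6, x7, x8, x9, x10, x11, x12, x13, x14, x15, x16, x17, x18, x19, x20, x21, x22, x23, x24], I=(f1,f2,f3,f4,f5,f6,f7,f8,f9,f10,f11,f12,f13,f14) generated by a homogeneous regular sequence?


codim=14, depth=dim(R/I)=24-14=10
Product=14*10=140


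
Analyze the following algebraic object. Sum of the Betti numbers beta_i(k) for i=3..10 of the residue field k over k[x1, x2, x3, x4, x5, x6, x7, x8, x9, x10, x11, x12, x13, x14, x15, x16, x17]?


Koszul resolution: beta_i(k)=C(n,i), n=17
C(17,3)=680, C(17,4)=2380, C(17,5)=6188, C(17,6)=12376, C(17,7)=19448, C(17,8)=24310, C(17,9)=24310, C(17,10)=19448
Sum=109140


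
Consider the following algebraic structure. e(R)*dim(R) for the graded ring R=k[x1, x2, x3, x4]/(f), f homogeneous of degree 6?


e(R)=deg(f)=6, dim(R)=4-1=3
e*dim=6*3=18


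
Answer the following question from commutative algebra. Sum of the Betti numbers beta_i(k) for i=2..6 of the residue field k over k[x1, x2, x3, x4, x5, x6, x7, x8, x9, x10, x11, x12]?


Koszul resolution: beta_i(k)=C(n,i), n=12
C(12,2)=66, C(12,3)=220, C(12,4)=495, C(12,5)=792, C(12,6)=924
Sum=2497


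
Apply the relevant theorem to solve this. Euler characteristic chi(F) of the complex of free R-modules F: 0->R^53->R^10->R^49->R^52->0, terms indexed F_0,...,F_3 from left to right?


chi = sum (-1)^i * rank:
(-1)^0*53=53
(-1)^1*10=-10
(-1)^2*49=49
(-1)^3*52=-52
chi=40


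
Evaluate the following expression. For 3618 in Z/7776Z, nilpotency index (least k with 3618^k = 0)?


3618^k mod 7776:
k=1: 3618
k=2: 2916
k=3: 5832
k=4: 3888
k=5: 0
First zero at k = 5


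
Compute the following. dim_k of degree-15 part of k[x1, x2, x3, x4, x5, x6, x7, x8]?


C(d+n-1,n-1)=C(22,7)=170544


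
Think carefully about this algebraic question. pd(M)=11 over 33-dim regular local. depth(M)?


pd+depth=depth(R)=33
depth=33-11=22


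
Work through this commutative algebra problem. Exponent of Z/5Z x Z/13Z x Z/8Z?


Exponent = lcm of the cyclic orders; pairwise coprime => product.
5^1*13^1*2^3=5*13*8=520


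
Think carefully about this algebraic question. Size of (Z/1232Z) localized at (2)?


2-primary part: 1232=2^4*77
Size=2^4=16


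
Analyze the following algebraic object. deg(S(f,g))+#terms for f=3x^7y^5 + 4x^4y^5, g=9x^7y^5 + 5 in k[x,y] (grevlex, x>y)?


LT(f)=3x^7y^5, LT(g)=9x^7y^5
lcm(LM)=x^7y^5
S(f,g) (scaled by 27 to clear denominators) = 9*f - 3*g = 36x^4y^5 - 15
2 terms, deg 9.
9+2=11


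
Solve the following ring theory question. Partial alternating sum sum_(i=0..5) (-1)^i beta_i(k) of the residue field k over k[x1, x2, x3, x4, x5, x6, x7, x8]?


Koszul resolution: beta_i(k)=C(n,i), n=8
sum_(i=0..p) (-1)^i C(n,i) = (-1)^p C(n-1,p)
(-1)^5*C(7,5) = (-1)^5*21 = -21


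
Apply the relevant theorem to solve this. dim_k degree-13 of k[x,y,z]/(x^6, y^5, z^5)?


Need i<6, j<5, k<5 with i+j+k=13.
For each i, j ranges over max(0,13-i-4)..min(4,13-i):
  i=0: j in [9,4] -> 0
  i=1: j in [8,4] -> 0
  i=2: j in [7,4] -> 0
  i=3: j in [6,4] -> 0
  i=4: j in [5,4] -> 0
  i=5: j in [4,4] -> 1
H(13) = 0+0+0+0+0+1 = 1


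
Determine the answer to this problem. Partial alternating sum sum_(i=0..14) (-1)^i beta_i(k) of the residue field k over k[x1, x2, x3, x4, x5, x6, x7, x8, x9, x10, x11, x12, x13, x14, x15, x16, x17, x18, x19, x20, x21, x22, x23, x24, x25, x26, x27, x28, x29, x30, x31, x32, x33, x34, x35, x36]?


Koszul resolution: beta_i(k)=C(n,i), n=36
sum_(i=0..p) (-1)^i C(n,i) = (-1)^p C(n-1,p)
(-1)^14*C(35,14) = (-1)^14*2319959400 = 2319959400


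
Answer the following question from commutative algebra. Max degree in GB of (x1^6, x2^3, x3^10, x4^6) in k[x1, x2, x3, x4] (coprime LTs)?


Pure powers, coprime LTs => already GB.
Degrees: 6, 3, 10, 6
Max=10


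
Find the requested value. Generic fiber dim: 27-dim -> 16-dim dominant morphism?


dim(fiber)=dim(X)-dim(Y)=27-16=11


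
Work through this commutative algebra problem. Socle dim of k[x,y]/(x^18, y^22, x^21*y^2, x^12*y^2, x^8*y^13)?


Socle = ann(m) = span of standard monomials u with x*u, y*u in I (staircase corners).
Redundant generators: x^21*y^2
Minimal generators: x^18, x^12*y^2, x^8*y^13, y^22
Corners: x^7y^21, x^11y^12, x^17y
Socle dim=3


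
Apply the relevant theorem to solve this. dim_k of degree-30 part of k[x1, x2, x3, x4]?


C(d+n-1,n-1)=C(33,3)=5456


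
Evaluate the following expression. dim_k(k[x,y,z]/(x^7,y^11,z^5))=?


Basis: x^iy^jz^k, i<7,j<11,k<5
7*11*5=385


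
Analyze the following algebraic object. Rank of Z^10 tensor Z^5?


rank(M(x)N) = rank(M)*rank(N)
10*5 = 50


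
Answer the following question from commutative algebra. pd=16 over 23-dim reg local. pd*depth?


pd+depth=23
depth=23-16=7
pd*depth=16*7=112


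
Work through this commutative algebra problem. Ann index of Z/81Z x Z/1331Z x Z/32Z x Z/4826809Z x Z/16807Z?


Exponent = lcm of the cyclic orders; pairwise coprime => product.
3^4*11^3*2^5*13^6*7^5=81*1331*32*4826809*16807=279874523116764576


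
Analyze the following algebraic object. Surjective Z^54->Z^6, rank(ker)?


rank(ker) = 54-6 = 48


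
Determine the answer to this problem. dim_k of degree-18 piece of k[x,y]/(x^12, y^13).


k[x,y], I = (x^12, y^13), d = 18
Need i < 12 and d-i < 13.
Range: 6 <= i <= 11.
H(18) = 6


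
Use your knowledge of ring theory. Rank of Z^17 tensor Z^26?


rank(M(x)N) = rank(M)*rank(N)
17*26 = 442


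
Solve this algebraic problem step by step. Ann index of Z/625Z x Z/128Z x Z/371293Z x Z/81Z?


Exponent = lcm of the cyclic orders; pairwise coprime => product.
5^4*2^7*13^5*3^4=625*128*371293*81=2405978640000


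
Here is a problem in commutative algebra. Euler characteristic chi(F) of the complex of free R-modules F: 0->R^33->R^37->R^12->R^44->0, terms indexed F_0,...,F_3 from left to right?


chi = sum (-1)^i * rank:
(-1)^0*33=33
(-1)^1*37=-37
(-1)^2*12=12
(-1)^3*44=-44
chi=-36


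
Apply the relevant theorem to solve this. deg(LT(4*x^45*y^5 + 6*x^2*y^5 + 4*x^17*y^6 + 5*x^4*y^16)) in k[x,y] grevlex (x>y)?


LT: 4*x^45*y^5
deg_x=45, deg_y=5
Total=45+5=50
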